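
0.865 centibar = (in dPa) 1 centibar = 1000 Pa, so 0.865 centibar = 0.865 * 1000 = 865 Pa. 1 dPa = 0.1 Pa, so 865 Pa = 865 / 0.1 = 8650 dPa. Final answer: 8650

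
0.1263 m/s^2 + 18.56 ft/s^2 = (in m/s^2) 5.783. Check: 0.1263 m/s^2 is already in m/s^2. 1 ft/s^2 = 0.3048 m/s^2, so 18.56 ft/s^2 = 18.56 * 0.3048 = 5.657088 m/s^2. Sum: 0.1263 + 5.657088 = 5.783388 m/s^2. Result: 5.783388 m/s^2 ≈ 5.783 m/s^2 (4 s.f.).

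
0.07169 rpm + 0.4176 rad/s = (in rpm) 1 rpm = 0.10471976 rad/s, so 0.07169 rpm = 0.07169 * 0.10471976 = 0.0075073592 rad/s. 0.4176 rad/s is already in rad/s. Sum: 0.0075073592 + 0.4176 = 0.42510736 rad/s. 1 rpm = 0.10471976 rad/s, so 0.42510736 rad/s = 0.42510736 / 0.10471976 = 4.0594763 rpm ≈ 4.059 rpm (4 s.f.). Final answer: 4.059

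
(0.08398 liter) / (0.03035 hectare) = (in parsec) 8.967e-24. Check: 1 liter = 0.001 m^3, so 0.08398 liter = 0.08398 * 0.001 = 8.398e-05 m^3. 1 hectare = 10000 m^2, so 0.03035 hectare = 0.03035 * 10000 = 303.5 m^2. Combine: 8.398e-05 m^3 / 303.5 m^2 = 2.7670511e-07 m. 1 parsec = 3.0856776e+16 m, so 2.7670511e-07 m = 2.7670511e-07 / 3.0856776e+16 = 8.9674018e-24 parsec ≈ 8.967e-24 parsec (4 s.f.).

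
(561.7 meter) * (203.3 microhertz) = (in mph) 561.7 meter = 561.7 m. 1 microhertz = 1e-06 Hz, so 203.3 microhertz = 203.3 * 1e-06 = 0.0002033 Hz. Combine: 561.7 m * 0.0002033 Hz = 0.11419361 m/s. 1 mph = 0.44704 m/s, so 0.11419361 m/s = 0.11419361 / 0.44704 = 0.25544383 mph ≈ 0.2554 mph (4 s.f.). Final answer: 0.2554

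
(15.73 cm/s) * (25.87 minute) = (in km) 0.2442. Check: 1 cm/s = 0.01 m/s, so 15.73 cm/s = 15.73 * 0.01 = 0.1573 m/s. 1 minute = 60 s, so 25.87 minute = 25.87 * 60 = 1552.2 s. Combine: 0.1573 m/s * 1552.2 s = 244.16106 m. 1 km = 1000 m, so 244.16106 m = 244.16106 / 1000 = 0.24416106 km ≈ 0.2442 km (4 s.f.).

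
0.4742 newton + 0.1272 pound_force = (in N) 1.04. Check: 0.4742 newton = 0.4742 N. 1 pound_force = 4.4482216 N, so 0.1272 pound_force = 0.1272 * 4.4482216 = 0.56581379 N. Sum: 0.4742 + 0.56581379 = 1.0400138 N. Result: 1.0400138 N ≈ 1.04 N (4 s.f.).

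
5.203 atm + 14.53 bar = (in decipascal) 1 atm = 101325 Pa, so 5.203 atm = 5.203 * 101325 = 527193.97 Pa. 1 bar = 100000 Pa, so 14.53 bar = 14.53 * 100000 = 1453000 Pa. Sum: 527193.97 + 1453000 = 1980194 Pa. 1 decipascal = 0.1 Pa, so 1980194 Pa = 1980194 / 0.1 = 19801940 decipascal ≈ 1.98e+07 decipascal (4 s.f.). Final answer: 1.98e+07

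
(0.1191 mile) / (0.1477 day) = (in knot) 0.0292. Check: 1 mile = 1609.344 m, so 0.1191 mile = 0.1191 * 1609.344 = 191.67287 m. 1 day = 86400 s, so 0.1477 day = 0.1477 * 86400 = 12761.28 s. Combine: 191.67287 m / 12761.28 s = 0.015019878 m/s. 1 knot = 0.51444444 m/s, so 0.015019878 m/s = 0.015019878 / 0.51444444 = 0.029196307 knot ≈ 0.0292 knot (4 s.f.).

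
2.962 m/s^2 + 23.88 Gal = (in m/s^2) 2.962 m/s^2 is already in m/s^2. 1 Gal = 0.01 m/s^2, so 23.88 Gal = 23.88 * 0.01 = 0.2388 m/s^2. Sum: 2.962 + 0.2388 = 3.2008 m/s^2. Result: 3.2008 m/s^2 ≈ 3.201 m/s^2 (4 s.f.). Final answer: 3.201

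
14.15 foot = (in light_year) 1 foot = 0.3048 m, so 14.15 foot = 14.15 * 0.3048 = 4.31292 m. 1 light_year = 9.4607305e+15 m, so 4.31292 m = 4.31292 / 9.4607305e+15 = 4.55876e-16 light_year ≈ 4.559e-16 light_year (4 s.f.). Final answer: 4.559e-16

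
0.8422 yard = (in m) 0.7701. Check: 1 yard = 0.9144 m, so 0.8422 yard = 0.8422 * 0.9144 = 0.77010768 m. Result: 0.77010768 m ≈ 0.7701 m (4 s.f.).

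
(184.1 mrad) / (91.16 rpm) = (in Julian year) 1 mrad = 0.001 rad, so 184.1 mrad = 184.1 * 0.001 = 0.1841 rad. 1 rpm = 0.10471976 rad/s, so 91.16 rpm = 91.16 * 0.10471976 = 9.5462529 rad/s. Combine: 0.1841 rad / 9.5462529 rad/s = 0.019285054 s. 1 Julian year = 31557600 s, so 0.019285054 s = 0.019285054 / 31557600 = 6.1110648e-10 Julian year ≈ 6.111e-10 Julian year (4 s.f.). Final answer: 6.111e-10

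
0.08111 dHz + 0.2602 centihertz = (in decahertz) 0.001071. Check: 1 dHz = 0.1 Hz, so 0.08111 dHz = 0.08111 * 0.1 = 0.008111 Hz. 1 centihertz = 0.01 Hz, so 0.2602 centihertz = 0.2602 * 0.01 = 0.002602 Hz. Sum: 0.008111 + 0.002602 = 0.010713 Hz. 1 decahertz = 10 Hz, so 0.010713 Hz = 0.010713 / 10 = 0.0010713 decahertz ≈ 0.001071 decahertz (4 s.f.).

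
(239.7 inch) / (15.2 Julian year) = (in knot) 1 inch = 0.0254 m, so 239.7 inch = 239.7 * 0.0254 = 6.08838 m. 1 Julian year = 31557600 s, so 15.2 Julian year = 15.2 * 31557600 = 4.7967552e+08 s. Combine: 6.08838 m / 4.7967552e+08 s = 1.2692705e-08 m/s. 1 knot = 0.51444444 m/s, so 1.2692705e-08 m/s = 1.2692705e-08 / 0.51444444 = 2.4672645e-08 knot ≈ 2.467e-08 knot (4 s.f.). Final answer: 2.467e-08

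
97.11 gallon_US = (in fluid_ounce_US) 1 gallon_US = 0.0037854118 m^3, so 97.11 gallon_US = 97.11 * 0.0037854118 = 0.36760134 m^3. 1 fluid_ounce_US = 2.957353e-05 m^3, so 0.36760134 m^3 = 0.36760134 / 2.957353e-05 = 12430.08 fluid_ounce_US ≈ 1.243e+04 fluid_ounce_US (4 s.f.). Final answer: 1.243e+04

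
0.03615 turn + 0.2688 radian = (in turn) 1 turn = 6.2831853 rad, so 0.03615 turn = 0.03615 * 6.2831853 = 0.22713715 rad. 0.2688 radian = 0.2688 rad. Sum: 0.22713715 + 0.2688 = 0.49593715 rad. 1 turn = 6.2831853 rad, so 0.49593715 rad = 0.49593715 / 6.2831853 = 0.078930849 turn ≈ 0.07893 turn (4 s.f.). Final answer: 0.07893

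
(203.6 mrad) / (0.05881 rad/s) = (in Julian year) 1.097e-07. Check: 1 mrad = 0.001 rad, so 203.6 mrad = 203.6 * 0.001 = 0.2036 rad. 0.05881 rad/s is already in rad/s. Combine: 0.2036 rad / 0.05881 rad/s = 3.4619963 s. 1 Julian year = 31557600 s, so 3.4619963 s = 3.4619963 / 31557600 = 1.0970404e-07 Julian year ≈ 1.097e-07 Julian year (4 s.f.).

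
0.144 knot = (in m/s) 1 knot = 0.51444444 m/s, so 0.144 knot = 0.144 * 0.51444444 = 0.07408 m/s. Result: 0.07408 m/s. Final answer: 0.07408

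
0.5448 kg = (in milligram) 1 milligram = 1e-06 kg, so 0.5448 kg = 0.5448 / 1e-06 = 544800 milligram ≈ 5.448e+05 milligram (4 s.f.). Final answer: 5.448e+05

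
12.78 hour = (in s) 1 hour = 3600 s, so 12.78 hour = 12.78 * 3600 = 46008 s. Result: 46008 s ≈ 4.601e+04 s (4 s.f.). Final answer: 4.601e+04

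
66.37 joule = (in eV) 66.37 joule = 66.37 J. 1 eV = 1.6021766e-19 J, so 66.37 J = 66.37 / 1.6021766e-19 = 4.1424896e+20 eV ≈ 4.142e+20 eV (4 s.f.). Final answer: 4.142e+20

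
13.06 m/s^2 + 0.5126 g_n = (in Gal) 13.06 m/s^2 is already in m/s^2. 1 g_n = 9.80665 m/s^2, so 0.5126 g_n = 0.5126 * 9.80665 = 5.0268888 m/s^2. Sum: 13.06 + 5.0268888 = 18.086889 m/s^2. 1 Gal = 0.01 m/s^2, so 18.086889 m/s^2 = 18.086889 / 0.01 = 1808.6889 Gal ≈ 1809 Gal (4 s.f.). Final answer: 1809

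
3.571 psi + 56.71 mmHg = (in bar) 0.3218. Check: 1 psi = 6894.7573 Pa, so 3.571 psi = 3.571 * 6894.7573 = 24621.178 Pa. 1 mmHg = 133.32237 Pa, so 56.71 mmHg = 56.71 * 133.32237 = 7560.7115 Pa. Sum: 24621.178 + 7560.7115 = 32181.89 Pa. 1 bar = 100000 Pa, so 32181.89 Pa = 32181.89 / 100000 = 0.3218189 bar ≈ 0.3218 bar (4 s.f.).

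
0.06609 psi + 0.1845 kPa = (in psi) 0.09285. Check: 1 psi = 6894.7573 Pa, so 0.06609 psi = 0.06609 * 6894.7573 = 455.67451 Pa. 1 kPa = 1000 Pa, so 0.1845 kPa = 0.1845 * 1000 = 184.5 Pa. Sum: 455.67451 + 184.5 = 640.17451 Pa. 1 psi = 6894.7573 Pa, so 640.17451 Pa = 640.17451 / 6894.7573 = 0.092849463 psi ≈ 0.09285 psi (4 s.f.).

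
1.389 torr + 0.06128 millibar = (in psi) 1 torr = 133.32237 Pa, so 1.389 torr = 1.389 * 133.32237 = 185.18477 Pa. 1 millibar = 100 Pa, so 0.06128 millibar = 0.06128 * 100 = 6.128 Pa. Sum: 185.18477 + 6.128 = 191.31277 Pa. 1 psi = 6894.7573 Pa, so 191.31277 Pa = 191.31277 / 6894.7573 = 0.027747571 psi ≈ 0.02775 psi (4 s.f.). Final answer: 0.02775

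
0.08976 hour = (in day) 0.00374. Check: 1 hour = 3600 s, so 0.08976 hour = 0.08976 * 3600 = 323.136 s. 1 day = 86400 s, so 323.136 s = 323.136 / 86400 = 0.00374 day.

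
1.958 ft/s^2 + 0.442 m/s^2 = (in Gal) 1 ft/s^2 = 0.3048 m/s^2, so 1.958 ft/s^2 = 1.958 * 0.3048 = 0.5967984 m/s^2. 0.442 m/s^2 is already in m/s^2. Sum: 0.5967984 + 0.442 = 1.0387984 m/s^2. 1 Gal = 0.01 m/s^2, so 1.0387984 m/s^2 = 1.0387984 / 0.01 = 103.87984 Gal ≈ 103.9 Gal (4 s.f.). Final answer: 103.9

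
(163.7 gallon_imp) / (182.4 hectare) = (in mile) 1 gallon_imp = 0.00454609 m^3, so 163.7 gallon_imp = 163.7 * 0.00454609 = 0.74419493 m^3. 1 hectare = 10000 m^2, so 182.4 hectare = 182.4 * 10000 = 1824000 m^2. Combine: 0.74419493 m^3 / 1824000 m^2 = 4.0800161e-07 m. 1 mile = 1609.344 m, so 4.0800161e-07 m = 4.0800161e-07 / 1609.344 = 2.5352045e-10 mile ≈ 2.535e-10 mile (4 s.f.). Final answer: 2.535e-10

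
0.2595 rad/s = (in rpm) 2.478. Check: 1 rpm = 0.10471976 rad/s, so 0.2595 rad/s = 0.2595 / 0.10471976 = 2.4780425 rpm ≈ 2.478 rpm (4 s.f.).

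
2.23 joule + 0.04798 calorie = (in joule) 2.431. Check: 2.23 joule = 2.23 J. 1 calorie = 4.184 J, so 0.04798 calorie = 0.04798 * 4.184 = 0.20074832 J. Sum: 2.23 + 0.20074832 = 2.4307483 J. 2.4307483 J = 2.4307483 joule ≈ 2.431 joule (4 s.f.).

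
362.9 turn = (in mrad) 2.28e+06. Check: 1 turn = 6.2831853 rad, so 362.9 turn = 362.9 * 6.2831853 = 2280.1679 rad. 1 mrad = 0.001 rad, so 2280.1679 rad = 2280.1679 / 0.001 = 2280167.9 mrad ≈ 2.28e+06 mrad (4 s.f.).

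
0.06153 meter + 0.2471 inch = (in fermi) 6.781e+13. Check: 0.06153 meter = 0.06153 m. 1 inch = 0.0254 m, so 0.2471 inch = 0.2471 * 0.0254 = 0.00627634 m. Sum: 0.06153 + 0.00627634 = 0.06780634 m. 1 fermi = 1e-15 m, so 0.06780634 m = 0.06780634 / 1e-15 = 6.780634e+13 fermi ≈ 6.781e+13 fermi (4 s.f.).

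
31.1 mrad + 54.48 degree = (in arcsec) 1 mrad = 0.001 rad, so 31.1 mrad = 31.1 * 0.001 = 0.0311 rad. 1 degree = 0.017453293 rad, so 54.48 degree = 54.48 * 0.017453293 = 0.95085538 rad. Sum: 0.0311 + 0.95085538 = 0.98195538 rad. 1 arcsec = 4.8481368e-06 rad, so 0.98195538 rad = 0.98195538 / 4.8481368e-06 = 202542.84 arcsec ≈ 2.025e+05 arcsec (4 s.f.). Final answer: 2.025e+05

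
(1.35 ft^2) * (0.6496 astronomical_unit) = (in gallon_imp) 1 ft^2 = 0.09290304 m^2, so 1.35 ft^2 = 1.35 * 0.09290304 = 0.1254191 m^2. 1 astronomical_unit = 1.4959787e+11 m, so 0.6496 astronomical_unit = 0.6496 * 1.4959787e+11 = 9.7178777e+10 m. Combine: 0.1254191 m^2 * 9.7178777e+10 m = 1.2188075e+10 m^3. 1 gallon_imp = 0.00454609 m^3, so 1.2188075e+10 m^3 = 1.2188075e+10 / 0.00454609 = 2.6810017e+12 gallon_imp ≈ 2.681e+12 gallon_imp (4 s.f.). Final answer: 2.681e+12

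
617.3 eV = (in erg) 9.89e-10. Check: 1 eV = 1.6021766e-19 J, so 617.3 eV = 617.3 * 1.6021766e-19 = 9.8902364e-17 J. 1 erg = 1e-07 J, so 9.8902364e-17 J = 9.8902364e-17 / 1e-07 = 9.8902364e-10 erg ≈ 9.89e-10 erg (4 s.f.).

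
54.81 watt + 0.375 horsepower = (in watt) 54.81 watt = 54.81 W. 1 horsepower = 745.69987 W, so 0.375 horsepower = 0.375 * 745.69987 = 279.63745 W. Sum: 54.81 + 279.63745 = 334.44745 W. 334.44745 W = 334.44745 watt ≈ 334.4 watt (4 s.f.). Final answer: 334.4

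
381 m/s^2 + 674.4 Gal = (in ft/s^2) 381 m/s^2 is already in m/s^2. 1 Gal = 0.01 m/s^2, so 674.4 Gal = 674.4 * 0.01 = 6.744 m/s^2. Sum: 381 + 6.744 = 387.744 m/s^2. 1 ft/s^2 = 0.3048 m/s^2, so 387.744 m/s^2 = 387.744 / 0.3048 = 1272.126 ft/s^2 ≈ 1272 ft/s^2 (4 s.f.). Final answer: 1272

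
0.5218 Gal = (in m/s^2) 0.005218. Check: 1 Gal = 0.01 m/s^2, so 0.5218 Gal = 0.5218 * 0.01 = 0.005218 m/s^2. Result: 0.005218 m/s^2.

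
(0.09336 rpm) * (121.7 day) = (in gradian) 1 rpm = 0.10471976 rad/s, so 0.09336 rpm = 0.09336 * 0.10471976 = 0.0097766363 rad/s. 1 day = 86400 s, so 121.7 day = 121.7 * 86400 = 10514880 s. Combine: 0.0097766363 rad/s * 10514880 s = 102800.16 rad. 1 gradian = 0.015707963 rad, so 102800.16 rad = 102800.16 / 0.015707963 = 6544461.3 gradian ≈ 6.544e+06 gradian (4 s.f.). Final answer: 6.544e+06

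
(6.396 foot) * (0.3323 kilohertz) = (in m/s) 1 foot = 0.3048 m, so 6.396 foot = 6.396 * 0.3048 = 1.9495008 m. 1 kilohertz = 1000 Hz, so 0.3323 kilohertz = 0.3323 * 1000 = 332.3 Hz. Combine: 1.9495008 m * 332.3 Hz = 647.81912 m/s. Result: 647.81912 m/s ≈ 647.8 m/s (4 s.f.). Final answer: 647.8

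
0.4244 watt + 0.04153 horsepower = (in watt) 0.4244 watt = 0.4244 W. 1 horsepower = 745.69987 W, so 0.04153 horsepower = 0.04153 * 745.69987 = 30.968916 W. Sum: 0.4244 + 30.968916 = 31.393316 W. 31.393316 W = 31.393316 watt ≈ 31.39 watt (4 s.f.). Final answer: 31.39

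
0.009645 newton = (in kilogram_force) 0.009645 newton = 0.009645 N. 1 kilogram_force = 9.80665 N, so 0.009645 N = 0.009645 / 9.80665 = 0.00098351629 kilogram_force ≈ 0.0009835 kilogram_force (4 s.f.). Final answer: 0.0009835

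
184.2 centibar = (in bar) 1 centibar = 1000 Pa, so 184.2 centibar = 184.2 * 1000 = 184200 Pa. 1 bar = 100000 Pa, so 184200 Pa = 184200 / 100000 = 1.842 bar. Final answer: 1.842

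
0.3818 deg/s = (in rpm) 1 deg/s = 0.017453293 rad/s, so 0.3818 deg/s = 0.3818 * 0.017453293 = 0.0066636671 rad/s. 1 rpm = 0.10471976 rad/s, so 0.0066636671 rad/s = 0.0066636671 / 0.10471976 = 0.063633333 rpm ≈ 0.06363 rpm (4 s.f.). Final answer: 0.06363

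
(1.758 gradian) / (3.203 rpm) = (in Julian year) 2.609e-09. Check: 1 gradian = 0.015707963 rad, so 1.758 gradian = 1.758 * 0.015707963 = 0.027614599 rad. 1 rpm = 0.10471976 rad/s, so 3.203 rpm = 3.203 * 0.10471976 = 0.33541738 rad/s. Combine: 0.027614599 rad / 0.33541738 rad/s = 0.082329067 s. 1 Julian year = 31557600 s, so 0.082329067 s = 0.082329067 / 31557600 = 2.6088507e-09 Julian year ≈ 2.609e-09 Julian year (4 s.f.).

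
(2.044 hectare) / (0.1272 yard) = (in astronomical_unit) 1 hectare = 10000 m^2, so 2.044 hectare = 2.044 * 10000 = 20440 m^2. 1 yard = 0.9144 m, so 0.1272 yard = 0.1272 * 0.9144 = 0.11631168 m. Combine: 20440 m^2 / 0.11631168 m = 175734.72 m. 1 astronomical_unit = 1.4959787e+11 m, so 175734.72 m = 175734.72 / 1.4959787e+11 = 1.174714e-06 astronomical_unit ≈ 1.175e-06 astronomical_unit (4 s.f.). Final answer: 1.175e-06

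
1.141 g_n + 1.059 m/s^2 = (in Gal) 1225. Check: 1 g_n = 9.80665 m/s^2, so 1.141 g_n = 1.141 * 9.80665 = 11.189388 m/s^2. 1.059 m/s^2 is already in m/s^2. Sum: 11.189388 + 1.059 = 12.248388 m/s^2. 1 Gal = 0.01 m/s^2, so 12.248388 m/s^2 = 12.248388 / 0.01 = 1224.8388 Gal ≈ 1225 Gal (4 s.f.).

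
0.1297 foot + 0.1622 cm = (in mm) 41.15. Check: 1 foot = 0.3048 m, so 0.1297 foot = 0.1297 * 0.3048 = 0.03953256 m. 1 cm = 0.01 m, so 0.1622 cm = 0.1622 * 0.01 = 0.001622 m. Sum: 0.03953256 + 0.001622 = 0.04115456 m. 1 mm = 0.001 m, so 0.04115456 m = 0.04115456 / 0.001 = 41.15456 mm ≈ 41.15 mm (4 s.f.).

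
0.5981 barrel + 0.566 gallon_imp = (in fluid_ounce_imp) 1 barrel = 0.15898729 m^3, so 0.5981 barrel = 0.5981 * 0.15898729 = 0.095090301 m^3. 1 gallon_imp = 0.00454609 m^3, so 0.566 gallon_imp = 0.566 * 0.00454609 = 0.0025730869 m^3. Sum: 0.095090301 + 0.0025730869 = 0.097663388 m^3. 1 fluid_ounce_imp = 2.8413063e-05 m^3, so 0.097663388 m^3 = 0.097663388 / 2.8413063e-05 = 3437.2707 fluid_ounce_imp ≈ 3437 fluid_ounce_imp (4 s.f.). Final answer: 3437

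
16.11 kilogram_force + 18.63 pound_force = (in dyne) 1 kilogram_force = 9.80665 N, so 16.11 kilogram_force = 16.11 * 9.80665 = 157.98513 N. 1 pound_force = 4.4482216 N, so 18.63 pound_force = 18.63 * 4.4482216 = 82.870369 N. Sum: 157.98513 + 82.870369 = 240.8555 N. 1 dyne = 1e-05 N, so 240.8555 N = 240.8555 / 1e-05 = 24085550 dyne ≈ 2.409e+07 dyne (4 s.f.). Final answer: 2.409e+07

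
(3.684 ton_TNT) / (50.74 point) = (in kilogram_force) 1 ton_TNT = 4.184e+09 J, so 3.684 ton_TNT = 3.684 * 4.184e+09 = 1.5413856e+10 J. 1 point = 0.00035277778 m, so 50.74 point = 50.74 * 0.00035277778 = 0.017899944 m. Combine: 1.5413856e+10 J / 0.017899944 m = 8.6111195e+11 N. 1 kilogram_force = 9.80665 N, so 8.6111195e+11 N = 8.6111195e+11 / 9.80665 = 8.7808981e+10 kilogram_force ≈ 8.781e+10 kilogram_force (4 s.f.). Final answer: 8.781e+10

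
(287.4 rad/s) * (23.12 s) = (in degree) 287.4 rad/s is already in rad/s. 23.12 s is already in s. Combine: 287.4 rad/s * 23.12 s = 6644.688 rad. 1 degree = 0.017453293 rad, so 6644.688 rad = 6644.688 / 0.017453293 = 380712.58 degree ≈ 3.807e+05 degree (4 s.f.). Final answer: 3.807e+05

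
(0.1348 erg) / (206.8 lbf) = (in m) 1.465e-11. Check: 1 erg = 1e-07 J, so 0.1348 erg = 0.1348 * 1e-07 = 1.348e-08 J. 1 lbf = 4.4482216 N, so 206.8 lbf = 206.8 * 4.4482216 = 919.89223 N. Combine: 1.348e-08 J / 919.89223 N = 1.465389e-11 m. Result: 1.465389e-11 m ≈ 1.465e-11 m (4 s.f.).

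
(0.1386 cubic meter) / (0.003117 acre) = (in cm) 0.1386 cubic meter = 0.1386 m^3. 1 acre = 4046.8564 m^2, so 0.003117 acre = 0.003117 * 4046.8564 = 12.614051 m^2. Combine: 0.1386 m^3 / 12.614051 m^2 = 0.010987747 m. 1 cm = 0.01 m, so 0.010987747 m = 0.010987747 / 0.01 = 1.0987747 cm ≈ 1.099 cm (4 s.f.). Final answer: 1.099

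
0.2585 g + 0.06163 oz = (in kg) 0.002006. Check: 1 g = 0.001 kg, so 0.2585 g = 0.2585 * 0.001 = 0.0002585 kg. 1 oz = 0.028349523 kg, so 0.06163 oz = 0.06163 * 0.028349523 = 0.0017471811 kg. Sum: 0.0002585 + 0.0017471811 = 0.0020056811 kg. Result: 0.0020056811 kg ≈ 0.002006 kg (4 s.f.).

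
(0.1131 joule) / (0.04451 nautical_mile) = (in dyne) 0.1131 joule = 0.1131 J. 1 nautical_mile = 1852 m, so 0.04451 nautical_mile = 0.04451 * 1852 = 82.43252 m. Combine: 0.1131 J / 82.43252 m = 0.0013720313 N. 1 dyne = 1e-05 N, so 0.0013720313 N = 0.0013720313 / 1e-05 = 137.20313 dyne ≈ 137.2 dyne (4 s.f.). Final answer: 137.2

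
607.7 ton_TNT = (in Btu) 1 ton_TNT = 4.184e+09 J, so 607.7 ton_TNT = 607.7 * 4.184e+09 = 2.5426168e+12 J. 1 Btu = 1055.0559 J, so 2.5426168e+12 J = 2.5426168e+12 / 1055.0559 = 2.4099357e+09 Btu ≈ 2.41e+09 Btu (4 s.f.). Final answer: 2.41e+09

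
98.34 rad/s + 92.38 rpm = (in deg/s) 98.34 rad/s is already in rad/s. 1 rpm = 0.10471976 rad/s, so 92.38 rpm = 92.38 * 0.10471976 = 9.674011 rad/s. Sum: 98.34 + 9.674011 = 108.01401 rad/s. 1 deg/s = 0.017453293 rad/s, so 108.01401 rad/s = 108.01401 / 0.017453293 = 6188.747 deg/s ≈ 6189 deg/s (4 s.f.). Final answer: 6189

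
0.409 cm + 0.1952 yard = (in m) 0.1826. Check: 1 cm = 0.01 m, so 0.409 cm = 0.409 * 0.01 = 0.00409 m. 1 yard = 0.9144 m, so 0.1952 yard = 0.1952 * 0.9144 = 0.17849088 m. Sum: 0.00409 + 0.17849088 = 0.18258088 m. Result: 0.18258088 m ≈ 0.1826 m (4 s.f.).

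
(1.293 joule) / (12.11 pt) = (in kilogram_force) 1.293 joule = 1.293 J. 1 pt = 0.00035277778 m, so 12.11 pt = 12.11 * 0.00035277778 = 0.0042721389 m. Combine: 1.293 J / 0.0042721389 m = 302.6587 N. 1 kilogram_force = 9.80665 N, so 302.6587 N = 302.6587 / 9.80665 = 30.862598 kilogram_force ≈ 30.86 kilogram_force (4 s.f.). Final answer: 30.86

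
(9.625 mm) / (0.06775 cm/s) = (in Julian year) 1 mm = 0.001 m, so 9.625 mm = 9.625 * 0.001 = 0.009625 m. 1 cm/s = 0.01 m/s, so 0.06775 cm/s = 0.06775 * 0.01 = 0.0006775 m/s. Combine: 0.009625 m / 0.0006775 m/s = 14.206642 s. 1 Julian year = 31557600 s, so 14.206642 s = 14.206642 / 31557600 = 4.5018132e-07 Julian year ≈ 4.502e-07 Julian year (4 s.f.). Final answer: 4.502e-07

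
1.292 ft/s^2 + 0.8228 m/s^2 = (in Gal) 121.7. Check: 1 ft/s^2 = 0.3048 m/s^2, so 1.292 ft/s^2 = 1.292 * 0.3048 = 0.3938016 m/s^2. 0.8228 m/s^2 is already in m/s^2. Sum: 0.3938016 + 0.8228 = 1.2166016 m/s^2. 1 Gal = 0.01 m/s^2, so 1.2166016 m/s^2 = 1.2166016 / 0.01 = 121.66016 Gal ≈ 121.7 Gal (4 s.f.).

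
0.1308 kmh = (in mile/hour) 0.08128. Check: 1 kmh = 0.27777778 m/s, so 0.1308 kmh = 0.1308 * 0.27777778 = 0.036333333 m/s. 1 mile/hour = 0.44704 m/s, so 0.036333333 m/s = 0.036333333 / 0.44704 = 0.081275352 mile/hour ≈ 0.08128 mile/hour (4 s.f.).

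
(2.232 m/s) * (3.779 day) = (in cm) 2.232 m/s is already in m/s. 1 day = 86400 s, so 3.779 day = 3.779 * 86400 = 326505.6 s. Combine: 2.232 m/s * 326505.6 s = 728760.5 m. 1 cm = 0.01 m, so 728760.5 m = 728760.5 / 0.01 = 72876050 cm ≈ 7.288e+07 cm (4 s.f.). Final answer: 7.288e+07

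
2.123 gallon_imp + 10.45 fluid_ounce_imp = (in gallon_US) 1 gallon_imp = 0.00454609 m^3, so 2.123 gallon_imp = 2.123 * 0.00454609 = 0.0096513491 m^3. 1 fluid_ounce_imp = 2.8413063e-05 m^3, so 10.45 fluid_ounce_imp = 10.45 * 2.8413063e-05 = 0.0002969165 m^3. Sum: 0.0096513491 + 0.0002969165 = 0.0099482656 m^3. 1 gallon_US = 0.0037854118 m^3, so 0.0099482656 m^3 = 0.0099482656 / 0.0037854118 = 2.6280537 gallon_US ≈ 2.628 gallon_US (4 s.f.). Final answer: 2.628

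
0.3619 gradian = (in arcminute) 1 gradian = 0.015707963 rad, so 0.3619 gradian = 0.3619 * 0.015707963 = 0.0056847119 rad. 1 arcminute = 0.00029088821 rad, so 0.0056847119 rad = 0.0056847119 / 0.00029088821 = 19.5426 arcminute ≈ 19.54 arcminute (4 s.f.). Final answer: 19.54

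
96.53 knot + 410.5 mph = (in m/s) 1 knot = 0.51444444 m/s, so 96.53 knot = 96.53 * 0.51444444 = 49.659322 m/s. 1 mph = 0.44704 m/s, so 410.5 mph = 410.5 * 0.44704 = 183.50992 m/s. Sum: 49.659322 + 183.50992 = 233.16924 m/s. Result: 233.16924 m/s ≈ 233.2 m/s (4 s.f.). Final answer: 233.2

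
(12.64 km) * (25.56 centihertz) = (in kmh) 1.163e+04. Check: 1 km = 1000 m, so 12.64 km = 12.64 * 1000 = 12640 m. 1 centihertz = 0.01 Hz, so 25.56 centihertz = 25.56 * 0.01 = 0.2556 Hz. Combine: 12640 m * 0.2556 Hz = 3230.784 m/s. 1 kmh = 0.27777778 m/s, so 3230.784 m/s = 3230.784 / 0.27777778 = 11630.822 kmh ≈ 1.163e+04 kmh (4 s.f.).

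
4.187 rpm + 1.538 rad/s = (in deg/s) 113.2. Check: 1 rpm = 0.10471976 rad/s, so 4.187 rpm = 4.187 * 0.10471976 = 0.43846161 rad/s. 1.538 rad/s is already in rad/s. Sum: 0.43846161 + 1.538 = 1.9764616 rad/s. 1 deg/s = 0.017453293 rad/s, so 1.9764616 rad/s = 1.9764616 / 0.017453293 = 113.24291 deg/s ≈ 113.2 deg/s (4 s.f.).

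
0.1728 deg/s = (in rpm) 1 deg/s = 0.017453293 rad/s, so 0.1728 deg/s = 0.1728 * 0.017453293 = 0.0030159289 rad/s. 1 rpm = 0.10471976 rad/s, so 0.0030159289 rad/s = 0.0030159289 / 0.10471976 = 0.0288 rpm. Final answer: 0.0288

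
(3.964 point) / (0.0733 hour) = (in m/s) 1 point = 0.00035277778 m, so 3.964 point = 3.964 * 0.00035277778 = 0.0013984111 m. 1 hour = 3600 s, so 0.0733 hour = 0.0733 * 3600 = 263.88 s. Combine: 0.0013984111 m / 263.88 s = 5.2994206e-06 m/s. Result: 5.2994206e-06 m/s ≈ 5.299e-06 m/s (4 s.f.). Final answer: 5.299e-06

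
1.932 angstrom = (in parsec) 6.261e-27. Check: 1 angstrom = 1e-10 m, so 1.932 angstrom = 1.932 * 1e-10 = 1.932e-10 m. 1 parsec = 3.0856776e+16 m, so 1.932e-10 m = 1.932e-10 / 3.0856776e+16 = 6.2611856e-27 parsec ≈ 6.261e-27 parsec (4 s.f.).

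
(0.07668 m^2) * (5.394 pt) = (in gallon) 0.03855. Check: 0.07668 m^2 is already in m^2. 1 pt = 0.00035277778 m, so 5.394 pt = 5.394 * 0.00035277778 = 0.0019028833 m. Combine: 0.07668 m^2 * 0.0019028833 m = 0.00014591309 m^3. 1 gallon = 0.0037854118 m^3, so 0.00014591309 m^3 = 0.00014591309 / 0.0037854118 = 0.038546162 gallon ≈ 0.03855 gallon (4 s.f.).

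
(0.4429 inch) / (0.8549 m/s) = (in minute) 0.0002193. Check: 1 inch = 0.0254 m, so 0.4429 inch = 0.4429 * 0.0254 = 0.01124966 m. 0.8549 m/s is already in m/s. Combine: 0.01124966 m / 0.8549 m/s = 0.013159036 s. 1 minute = 60 s, so 0.013159036 s = 0.013159036 / 60 = 0.00021931727 minute ≈ 0.0002193 minute (4 s.f.).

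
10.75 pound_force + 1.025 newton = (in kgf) 1 pound_force = 4.4482216 N, so 10.75 pound_force = 10.75 * 4.4482216 = 47.818382 N. 1.025 newton = 1.025 N. Sum: 47.818382 + 1.025 = 48.843382 N. 1 kgf = 9.80665 N, so 48.843382 N = 48.843382 / 9.80665 = 4.9806389 kgf ≈ 4.981 kgf (4 s.f.). Final answer: 4.981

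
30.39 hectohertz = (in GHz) 1 hectohertz = 100 Hz, so 30.39 hectohertz = 30.39 * 100 = 3039 Hz. 1 GHz = 1e+09 Hz, so 3039 Hz = 3039 / 1e+09 = 3.039e-06 GHz. Final answer: 3.039e-06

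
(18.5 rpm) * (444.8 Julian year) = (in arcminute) 1 rpm = 0.10471976 rad/s, so 18.5 rpm = 18.5 * 0.10471976 = 1.9373155 rad/s. 1 Julian year = 31557600 s, so 444.8 Julian year = 444.8 * 31557600 = 1.403682e+10 s. Combine: 1.9373155 rad/s * 1.403682e+10 s = 2.7193749e+10 rad. 1 arcminute = 0.00029088821 rad, so 2.7193749e+10 rad = 2.7193749e+10 / 0.00029088821 = 9.3485224e+13 arcminute ≈ 9.349e+13 arcminute (4 s.f.). Final answer: 9.349e+13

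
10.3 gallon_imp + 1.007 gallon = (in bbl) 1 gallon_imp = 0.00454609 m^3, so 10.3 gallon_imp = 10.3 * 0.00454609 = 0.046824727 m^3. 1 gallon = 0.0037854118 m^3, so 1.007 gallon = 1.007 * 0.0037854118 = 0.0038119097 m^3. Sum: 0.046824727 + 0.0038119097 = 0.050636637 m^3. 1 bbl = 0.15898729 m^3, so 0.050636637 m^3 = 0.050636637 / 0.15898729 = 0.31849486 bbl ≈ 0.3185 bbl (4 s.f.). Final answer: 0.3185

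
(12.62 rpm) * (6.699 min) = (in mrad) 5.312e+05. Check: 1 rpm = 0.10471976 rad/s, so 12.62 rpm = 12.62 * 0.10471976 = 1.3215633 rad/s. 1 min = 60 s, so 6.699 min = 6.699 * 60 = 401.94 s. Combine: 1.3215633 rad/s * 401.94 s = 531.18916 rad. 1 mrad = 0.001 rad, so 531.18916 rad = 531.18916 / 0.001 = 531189.16 mrad ≈ 5.312e+05 mrad (4 s.f.).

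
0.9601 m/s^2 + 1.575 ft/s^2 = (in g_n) 0.1469. Check: 0.9601 m/s^2 is already in m/s^2. 1 ft/s^2 = 0.3048 m/s^2, so 1.575 ft/s^2 = 1.575 * 0.3048 = 0.48006 m/s^2. Sum: 0.9601 + 0.48006 = 1.44016 m/s^2. 1 g_n = 9.80665 m/s^2, so 1.44016 m/s^2 = 1.44016 / 9.80665 = 0.14685545 g_n ≈ 0.1469 g_n (4 s.f.).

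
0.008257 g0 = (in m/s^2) 1 g0 = 9.80665 m/s^2, so 0.008257 g0 = 0.008257 * 9.80665 = 0.080973509 m/s^2. Result: 0.080973509 m/s^2 ≈ 0.08097 m/s^2 (4 s.f.). Final answer: 0.08097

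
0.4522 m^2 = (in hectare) 1 hectare = 10000 m^2, so 0.4522 m^2 = 0.4522 / 10000 = 4.522e-05 hectare. Final answer: 4.522e-05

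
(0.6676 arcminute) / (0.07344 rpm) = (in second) 0.02525. Check: 1 arcminute = 0.00029088821 rad, so 0.6676 arcminute = 0.6676 * 0.00029088821 = 0.00019419697 rad. 1 rpm = 0.10471976 rad/s, so 0.07344 rpm = 0.07344 * 0.10471976 = 0.0076906188 rad/s. Combine: 0.00019419697 rad / 0.0076906188 rad/s = 0.02525115 s. 0.02525115 s = 0.02525115 second ≈ 0.02525 second (4 s.f.).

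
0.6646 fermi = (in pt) 1 fermi = 1e-15 m, so 0.6646 fermi = 0.6646 * 1e-15 = 6.646e-16 m. 1 pt = 0.00035277778 m, so 6.646e-16 m = 6.646e-16 / 0.00035277778 = 1.8839055e-12 pt ≈ 1.884e-12 pt (4 s.f.). Final answer: 1.884e-12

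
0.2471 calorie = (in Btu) 0.0009799. Check: 1 calorie = 4.184 J, so 0.2471 calorie = 0.2471 * 4.184 = 1.0338664 J. 1 Btu = 1055.0559 J, so 1.0338664 J = 1.0338664 / 1055.0559 = 0.00097991627 Btu ≈ 0.0009799 Btu (4 s.f.).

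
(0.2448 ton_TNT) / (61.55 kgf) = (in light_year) 1.794e-10. Check: 1 ton_TNT = 4.184e+09 J, so 0.2448 ton_TNT = 0.2448 * 4.184e+09 = 1.0242432e+09 J. 1 kgf = 9.80665 N, so 61.55 kgf = 61.55 * 9.80665 = 603.59931 N. Combine: 1.0242432e+09 J / 603.59931 N = 1696892.6 m. 1 light_year = 9.4607305e+15 m, so 1696892.6 m = 1696892.6 / 9.4607305e+15 = 1.7936169e-10 light_year ≈ 1.794e-10 light_year (4 s.f.).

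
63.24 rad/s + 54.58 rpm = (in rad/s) 63.24 rad/s is already in rad/s. 1 rpm = 0.10471976 rad/s, so 54.58 rpm = 54.58 * 0.10471976 = 5.7156042 rad/s. Sum: 63.24 + 5.7156042 = 68.955604 rad/s. Result: 68.955604 rad/s ≈ 68.96 rad/s (4 s.f.). Final answer: 68.96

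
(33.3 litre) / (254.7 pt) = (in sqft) 3.989. Check: 1 litre = 0.001 m^3, so 33.3 litre = 33.3 * 0.001 = 0.0333 m^3. 1 pt = 0.00035277778 m, so 254.7 pt = 254.7 * 0.00035277778 = 0.0898525 m. Combine: 0.0333 m^3 / 0.0898525 m = 0.37060738 m^2. 1 sqft = 0.09290304 m^2, so 0.37060738 m^2 = 0.37060738 / 0.09290304 = 3.9891847 sqft ≈ 3.989 sqft (4 s.f.).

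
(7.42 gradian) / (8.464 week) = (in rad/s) 2.277e-08. Check: 1 gradian = 0.015707963 rad, so 7.42 gradian = 7.42 * 0.015707963 = 0.11655309 rad. 1 week = 604800 s, so 8.464 week = 8.464 * 604800 = 5119027.2 s. Combine: 0.11655309 rad / 5119027.2 s = 2.2768601e-08 rad/s. Result: 2.2768601e-08 rad/s ≈ 2.277e-08 rad/s (4 s.f.).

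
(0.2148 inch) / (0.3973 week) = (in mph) 5.079e-08. Check: 1 inch = 0.0254 m, so 0.2148 inch = 0.2148 * 0.0254 = 0.00545592 m. 1 week = 604800 s, so 0.3973 week = 0.3973 * 604800 = 240287.04 s. Combine: 0.00545592 m / 240287.04 s = 2.2705844e-08 m/s. 1 mph = 0.44704 m/s, so 2.2705844e-08 m/s = 2.2705844e-08 / 0.44704 = 5.0791526e-08 mph ≈ 5.079e-08 mph (4 s.f.).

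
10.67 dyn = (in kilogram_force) 1 dyn = 1e-05 N, so 10.67 dyn = 10.67 * 1e-05 = 0.0001067 N. 1 kilogram_force = 9.80665 N, so 0.0001067 N = 0.0001067 / 9.80665 = 1.0880372e-05 kilogram_force ≈ 1.088e-05 kilogram_force (4 s.f.). Final answer: 1.088e-05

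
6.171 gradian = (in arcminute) 1 gradian = 0.015707963 rad, so 6.171 gradian = 6.171 * 0.015707963 = 0.096933841 rad. 1 arcminute = 0.00029088821 rad, so 0.096933841 rad = 0.096933841 / 0.00029088821 = 333.234 arcminute ≈ 333.2 arcminute (4 s.f.). Final answer: 333.2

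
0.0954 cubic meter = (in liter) 95.4. Check: 0.0954 cubic meter = 0.0954 m^3. 1 liter = 0.001 m^3, so 0.0954 m^3 = 0.0954 / 0.001 = 95.4 liter.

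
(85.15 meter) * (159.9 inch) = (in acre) 85.15 meter = 85.15 m. 1 inch = 0.0254 m, so 159.9 inch = 159.9 * 0.0254 = 4.06146 m. Combine: 85.15 m * 4.06146 m = 345.83332 m^2. 1 acre = 4046.8564 m^2, so 345.83332 m^2 = 345.83332 / 4046.8564 = 0.085457274 acre ≈ 0.08546 acre (4 s.f.). Final answer: 0.08546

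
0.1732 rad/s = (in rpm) 1.654. Check: 1 rpm = 0.10471976 rad/s, so 0.1732 rad/s = 0.1732 / 0.10471976 = 1.6539382 rpm ≈ 1.654 rpm (4 s.f.).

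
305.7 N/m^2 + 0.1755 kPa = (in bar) 305.7 N/m^2 = 305.7 Pa. 1 kPa = 1000 Pa, so 0.1755 kPa = 0.1755 * 1000 = 175.5 Pa. Sum: 305.7 + 175.5 = 481.2 Pa. 1 bar = 100000 Pa, so 481.2 Pa = 481.2 / 100000 = 0.004812 bar. Final answer: 0.004812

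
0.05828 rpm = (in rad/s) 0.006103. Check: 1 rpm = 0.10471976 rad/s, so 0.05828 rpm = 0.05828 * 0.10471976 = 0.0061030673 rad/s. Result: 0.0061030673 rad/s ≈ 0.006103 rad/s (4 s.f.).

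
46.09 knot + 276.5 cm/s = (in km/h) 1 knot = 0.51444444 m/s, so 46.09 knot = 46.09 * 0.51444444 = 23.710744 m/s. 1 cm/s = 0.01 m/s, so 276.5 cm/s = 276.5 * 0.01 = 2.765 m/s. Sum: 23.710744 + 2.765 = 26.475744 m/s. 1 km/h = 0.27777778 m/s, so 26.475744 m/s = 26.475744 / 0.27777778 = 95.31268 km/h ≈ 95.31 km/h (4 s.f.). Final answer: 95.31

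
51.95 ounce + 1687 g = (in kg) 3.16. Check: 1 ounce = 0.028349523 kg, so 51.95 ounce = 51.95 * 0.028349523 = 1.4727577 kg. 1 g = 0.001 kg, so 1687 g = 1687 * 0.001 = 1.687 kg. Sum: 1.4727577 + 1.687 = 3.1597577 kg. Result: 3.1597577 kg ≈ 3.16 kg (4 s.f.).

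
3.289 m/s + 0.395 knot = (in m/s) 3.289 m/s is already in m/s. 1 knot = 0.51444444 m/s, so 0.395 knot = 0.395 * 0.51444444 = 0.20320556 m/s. Sum: 3.289 + 0.20320556 = 3.4922056 m/s. Result: 3.4922056 m/s ≈ 3.492 m/s (4 s.f.). Final answer: 3.492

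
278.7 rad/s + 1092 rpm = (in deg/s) 278.7 rad/s is already in rad/s. 1 rpm = 0.10471976 rad/s, so 1092 rpm = 1092 * 0.10471976 = 114.35397 rad/s. Sum: 278.7 + 114.35397 = 393.05397 rad/s. 1 deg/s = 0.017453293 rad/s, so 393.05397 rad/s = 393.05397 / 0.017453293 = 22520.334 deg/s ≈ 2.252e+04 deg/s (4 s.f.). Final answer: 2.252e+04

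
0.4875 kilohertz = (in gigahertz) 4.875e-07. Check: 1 kilohertz = 1000 Hz, so 0.4875 kilohertz = 0.4875 * 1000 = 487.5 Hz. 1 gigahertz = 1e+09 Hz, so 487.5 Hz = 487.5 / 1e+09 = 4.875e-07 gigahertz.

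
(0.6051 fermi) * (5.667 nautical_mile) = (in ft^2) 6.836e-11. Check: 1 fermi = 1e-15 m, so 0.6051 fermi = 0.6051 * 1e-15 = 6.051e-16 m. 1 nautical_mile = 1852 m, so 5.667 nautical_mile = 5.667 * 1852 = 10495.284 m. Combine: 6.051e-16 m * 10495.284 m = 6.3506963e-12 m^2. 1 ft^2 = 0.09290304 m^2, so 6.3506963e-12 m^2 = 6.3506963e-12 / 0.09290304 = 6.8358327e-11 ft^2 ≈ 6.836e-11 ft^2 (4 s.f.).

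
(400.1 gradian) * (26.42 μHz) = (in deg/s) 1 gradian = 0.015707963 rad, so 400.1 gradian = 400.1 * 0.015707963 = 6.2847561 rad. 1 μHz = 1e-06 Hz, so 26.42 μHz = 26.42 * 1e-06 = 2.642e-05 Hz. Combine: 6.2847561 rad * 2.642e-05 Hz = 0.00016604326 rad/s. 1 deg/s = 0.017453293 rad/s, so 0.00016604326 rad/s = 0.00016604326 / 0.017453293 = 0.0095135778 deg/s ≈ 0.009514 deg/s (4 s.f.). Final answer: 0.009514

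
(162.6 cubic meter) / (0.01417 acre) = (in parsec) 9.189e-17. Check: 162.6 cubic meter = 162.6 m^3. 1 acre = 4046.8564 m^2, so 0.01417 acre = 0.01417 * 4046.8564 = 57.343956 m^2. Combine: 162.6 m^3 / 57.343956 m^2 = 2.8355212 m. 1 parsec = 3.0856776e+16 m, so 2.8355212 m = 2.8355212 / 3.0856776e+16 = 9.1892983e-17 parsec ≈ 9.189e-17 parsec (4 s.f.).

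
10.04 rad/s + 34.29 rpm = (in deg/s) 781. Check: 10.04 rad/s is already in rad/s. 1 rpm = 0.10471976 rad/s, so 34.29 rpm = 34.29 * 0.10471976 = 3.5908404 rad/s. Sum: 10.04 + 3.5908404 = 13.63084 rad/s. 1 deg/s = 0.017453293 rad/s, so 13.63084 rad/s = 13.63084 / 0.017453293 = 780.98963 deg/s ≈ 781 deg/s (4 s.f.).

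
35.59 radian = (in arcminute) 1.223e+05. Check: 35.59 radian = 35.59 rad. 1 arcminute = 0.00029088821 rad, so 35.59 rad = 35.59 / 0.00029088821 = 122349.41 arcminute ≈ 1.223e+05 arcminute (4 s.f.).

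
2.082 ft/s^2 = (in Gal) 63.46. Check: 1 ft/s^2 = 0.3048 m/s^2, so 2.082 ft/s^2 = 2.082 * 0.3048 = 0.6345936 m/s^2. 1 Gal = 0.01 m/s^2, so 0.6345936 m/s^2 = 0.6345936 / 0.01 = 63.45936 Gal ≈ 63.46 Gal (4 s.f.).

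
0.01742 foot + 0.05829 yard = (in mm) 1 foot = 0.3048 m, so 0.01742 foot = 0.01742 * 0.3048 = 0.005309616 m. 1 yard = 0.9144 m, so 0.05829 yard = 0.05829 * 0.9144 = 0.053300376 m. Sum: 0.005309616 + 0.053300376 = 0.058609992 m. 1 mm = 0.001 m, so 0.058609992 m = 0.058609992 / 0.001 = 58.609992 mm ≈ 58.61 mm (4 s.f.). Final answer: 58.61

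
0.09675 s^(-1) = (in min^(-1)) 5.805. Check: 0.09675 s^(-1) = 0.09675 Hz. 1 min^(-1) = 0.016666667 Hz, so 0.09675 Hz = 0.09675 / 0.016666667 = 5.805 min^(-1).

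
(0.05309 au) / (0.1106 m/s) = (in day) 1 au = 1.4959787e+11 m, so 0.05309 au = 0.05309 * 1.4959787e+11 = 7.942151e+09 m. 0.1106 m/s is already in m/s. Combine: 7.942151e+09 m / 0.1106 m/s = 7.1809683e+10 s. 1 day = 86400 s, so 7.1809683e+10 s = 7.1809683e+10 / 86400 = 831130.59 day ≈ 8.311e+05 day (4 s.f.). Final answer: 8.311e+05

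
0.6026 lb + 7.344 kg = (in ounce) 268.7. Check: 1 lb = 0.45359237 kg, so 0.6026 lb = 0.6026 * 0.45359237 = 0.27333476 kg. 7.344 kg is already in kg. Sum: 0.27333476 + 7.344 = 7.6173348 kg. 1 ounce = 0.028349523 kg, so 7.6173348 kg = 7.6173348 / 0.028349523 = 268.69358 ounce ≈ 268.7 ounce (4 s.f.).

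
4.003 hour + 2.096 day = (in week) 1 hour = 3600 s, so 4.003 hour = 4.003 * 3600 = 14410.8 s. 1 day = 86400 s, so 2.096 day = 2.096 * 86400 = 181094.4 s. Sum: 14410.8 + 181094.4 = 195505.2 s. 1 week = 604800 s, so 195505.2 s = 195505.2 / 604800 = 0.32325595 week ≈ 0.3233 week (4 s.f.). Final answer: 0.3233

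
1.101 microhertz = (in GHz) 1.101e-15. Check: 1 microhertz = 1e-06 Hz, so 1.101 microhertz = 1.101 * 1e-06 = 1.101e-06 Hz. 1 GHz = 1e+09 Hz, so 1.101e-06 Hz = 1.101e-06 / 1e+09 = 1.101e-15 GHz.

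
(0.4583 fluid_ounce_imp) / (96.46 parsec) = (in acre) 1.081e-27. Check: 1 fluid_ounce_imp = 2.8413063e-05 m^3, so 0.4583 fluid_ounce_imp = 0.4583 * 2.8413063e-05 = 1.3021707e-05 m^3. 1 parsec = 3.0856776e+16 m, so 96.46 parsec = 96.46 * 3.0856776e+16 = 2.9764446e+18 m. Combine: 1.3021707e-05 m^3 / 2.9764446e+18 m = 4.3749199e-24 m^2. 1 acre = 4046.8564 m^2, so 4.3749199e-24 m^2 = 4.3749199e-24 / 4046.8564 = 1.0810662e-27 acre ≈ 1.081e-27 acre (4 s.f.).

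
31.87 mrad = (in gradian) 2.029. Check: 1 mrad = 0.001 rad, so 31.87 mrad = 31.87 * 0.001 = 0.03187 rad. 1 gradian = 0.015707963 rad, so 0.03187 rad = 0.03187 / 0.015707963 = 2.0289072 gradian ≈ 2.029 gradian (4 s.f.).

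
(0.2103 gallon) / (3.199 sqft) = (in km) 2.679e-06. Check: 1 gallon = 0.0037854118 m^3, so 0.2103 gallon = 0.2103 * 0.0037854118 = 0.0007960721 m^3. 1 sqft = 0.09290304 m^2, so 3.199 sqft = 3.199 * 0.09290304 = 0.29719682 m^2. Combine: 0.0007960721 m^3 / 0.29719682 m^2 = 0.0026786023 m. 1 km = 1000 m, so 0.0026786023 m = 0.0026786023 / 1000 = 2.6786023e-06 km ≈ 2.679e-06 km (4 s.f.).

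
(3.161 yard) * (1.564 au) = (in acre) 1.671e+08. Check: 1 yard = 0.9144 m, so 3.161 yard = 3.161 * 0.9144 = 2.8904184 m. 1 au = 1.4959787e+11 m, so 1.564 au = 1.564 * 1.4959787e+11 = 2.3397107e+11 m. Combine: 2.8904184 m * 2.3397107e+11 m = 6.7627429e+11 m^2. 1 acre = 4046.8564 m^2, so 6.7627429e+11 m^2 = 6.7627429e+11 / 4046.8564 = 1.6711102e+08 acre ≈ 1.671e+08 acre (4 s.f.).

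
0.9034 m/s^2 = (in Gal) 90.34. Check: 1 Gal = 0.01 m/s^2, so 0.9034 m/s^2 = 0.9034 / 0.01 = 90.34 Gal.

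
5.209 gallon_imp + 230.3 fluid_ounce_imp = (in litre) 30.22. Check: 1 gallon_imp = 0.00454609 m^3, so 5.209 gallon_imp = 5.209 * 0.00454609 = 0.023680583 m^3. 1 fluid_ounce_imp = 2.8413063e-05 m^3, so 230.3 fluid_ounce_imp = 230.3 * 2.8413063e-05 = 0.0065435283 m^3. Sum: 0.023680583 + 0.0065435283 = 0.030224111 m^3. 1 litre = 0.001 m^3, so 0.030224111 m^3 = 0.030224111 / 0.001 = 30.224111 litre ≈ 30.22 litre (4 s.f.).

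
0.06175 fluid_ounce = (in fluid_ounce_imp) 0.06427. Check: 1 fluid_ounce = 2.957353e-05 m^3, so 0.06175 fluid_ounce = 0.06175 * 2.957353e-05 = 1.8261655e-06 m^3. 1 fluid_ounce_imp = 2.8413063e-05 m^3, so 1.8261655e-06 m^3 = 1.8261655e-06 / 2.8413063e-05 = 0.064272039 fluid_ounce_imp ≈ 0.06427 fluid_ounce_imp (4 s.f.).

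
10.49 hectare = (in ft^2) 1.129e+06. Check: 1 hectare = 10000 m^2, so 10.49 hectare = 10.49 * 10000 = 104900 m^2. 1 ft^2 = 0.09290304 m^2, so 104900 m^2 = 104900 / 0.09290304 = 1129134.2 ft^2 ≈ 1.129e+06 ft^2 (4 s.f.).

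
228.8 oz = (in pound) 14.3. Check: 1 oz = 0.028349523 kg, so 228.8 oz = 228.8 * 0.028349523 = 6.4863709 kg. 1 pound = 0.45359237 kg, so 6.4863709 kg = 6.4863709 / 0.45359237 = 14.3 pound.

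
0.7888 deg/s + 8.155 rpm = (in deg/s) 49.72. Check: 1 deg/s = 0.017453293 rad/s, so 0.7888 deg/s = 0.7888 * 0.017453293 = 0.013767157 rad/s. 1 rpm = 0.10471976 rad/s, so 8.155 rpm = 8.155 * 0.10471976 = 0.8539896 rad/s. Sum: 0.013767157 + 0.8539896 = 0.86775676 rad/s. 1 deg/s = 0.017453293 rad/s, so 0.86775676 rad/s = 0.86775676 / 0.017453293 = 49.7188 deg/s ≈ 49.72 deg/s (4 s.f.).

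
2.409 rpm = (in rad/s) 1 rpm = 0.10471976 rad/s, so 2.409 rpm = 2.409 * 0.10471976 = 0.25226989 rad/s. Result: 0.25226989 rad/s ≈ 0.2523 rad/s (4 s.f.). Final answer: 0.2523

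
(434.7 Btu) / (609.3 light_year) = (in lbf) 1.789e-14. Check: 1 Btu = 1055.0559 J, so 434.7 Btu = 434.7 * 1055.0559 = 458632.78 J. 1 light_year = 9.4607305e+15 m, so 609.3 light_year = 609.3 * 9.4607305e+15 = 5.7644231e+18 m. Combine: 458632.78 J / 5.7644231e+18 m = 7.9562651e-14 N. 1 lbf = 4.4482216 N, so 7.9562651e-14 N = 7.9562651e-14 / 4.4482216 = 1.7886395e-14 lbf ≈ 1.789e-14 lbf (4 s.f.).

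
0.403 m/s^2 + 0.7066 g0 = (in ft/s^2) 24.06. Check: 0.403 m/s^2 is already in m/s^2. 1 g0 = 9.80665 m/s^2, so 0.7066 g0 = 0.7066 * 9.80665 = 6.9293789 m/s^2. Sum: 0.403 + 6.9293789 = 7.3323789 m/s^2. 1 ft/s^2 = 0.3048 m/s^2, so 7.3323789 m/s^2 = 7.3323789 / 0.3048 = 24.056361 ft/s^2 ≈ 24.06 ft/s^2 (4 s.f.).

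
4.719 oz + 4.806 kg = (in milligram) 1 oz = 0.028349523 kg, so 4.719 oz = 4.719 * 0.028349523 = 0.1337814 kg. 4.806 kg is already in kg. Sum: 0.1337814 + 4.806 = 4.9397814 kg. 1 milligram = 1e-06 kg, so 4.9397814 kg = 4.9397814 / 1e-06 = 4939781.4 milligram ≈ 4.94e+06 milligram (4 s.f.). Final answer: 4.94e+06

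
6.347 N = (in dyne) 6.347e+05. Check: 1 dyne = 1e-05 N, so 6.347 N = 6.347 / 1e-05 = 634700 dyne ≈ 6.347e+05 dyne (4 s.f.).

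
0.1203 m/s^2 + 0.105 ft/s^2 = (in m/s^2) 0.1523. Check: 0.1203 m/s^2 is already in m/s^2. 1 ft/s^2 = 0.3048 m/s^2, so 0.105 ft/s^2 = 0.105 * 0.3048 = 0.032004 m/s^2. Sum: 0.1203 + 0.032004 = 0.152304 m/s^2. Result: 0.152304 m/s^2 ≈ 0.1523 m/s^2 (4 s.f.).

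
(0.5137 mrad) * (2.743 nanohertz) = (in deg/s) 1 mrad = 0.001 rad, so 0.5137 mrad = 0.5137 * 0.001 = 0.0005137 rad. 1 nanohertz = 1e-09 Hz, so 2.743 nanohertz = 2.743 * 1e-09 = 2.743e-09 Hz. Combine: 0.0005137 rad * 2.743e-09 Hz = 1.4090791e-12 rad/s. 1 deg/s = 0.017453293 rad/s, so 1.4090791e-12 rad/s = 1.4090791e-12 / 0.017453293 = 8.0734285e-11 deg/s ≈ 8.073e-11 deg/s (4 s.f.). Final answer: 8.073e-11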